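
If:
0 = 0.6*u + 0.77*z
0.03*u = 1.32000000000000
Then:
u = 44.00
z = -34.29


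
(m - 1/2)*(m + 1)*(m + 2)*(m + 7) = m^4 + 19*m^3/2 + 18*m^2 + 5*m/2 - 7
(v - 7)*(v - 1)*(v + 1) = v^3 - 7*v^2 - v + 7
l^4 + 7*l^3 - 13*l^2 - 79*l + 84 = (l - 3)*(l - 1)*(l + 4)*(l + 7)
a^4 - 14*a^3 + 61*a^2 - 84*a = a*(a - 7)*(a - 4)*(a - 3)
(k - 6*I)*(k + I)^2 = k^3 - 4*I*k^2 + 11*k + 6*I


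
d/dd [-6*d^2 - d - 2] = -12*d - 1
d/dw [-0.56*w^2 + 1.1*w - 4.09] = 1.1 - 1.12*w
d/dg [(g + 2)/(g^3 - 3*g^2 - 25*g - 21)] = (g^3 - 3*g^2 - 25*g + (g + 2)*(-3*g^2 + 6*g + 25) - 21)/(-g^3 + 3*g^2 + 25*g + 21)^2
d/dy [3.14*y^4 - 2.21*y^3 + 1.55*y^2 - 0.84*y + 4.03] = 12.56*y^3 - 6.63*y^2 + 3.1*y - 0.84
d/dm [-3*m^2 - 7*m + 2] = -6*m - 7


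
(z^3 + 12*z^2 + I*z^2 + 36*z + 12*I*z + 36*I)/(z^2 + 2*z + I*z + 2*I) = (z^2 + 12*z + 36)/(z + 2)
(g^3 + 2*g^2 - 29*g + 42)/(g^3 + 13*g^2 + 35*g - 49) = (g^2 - 5*g + 6)/(g^2 + 6*g - 7)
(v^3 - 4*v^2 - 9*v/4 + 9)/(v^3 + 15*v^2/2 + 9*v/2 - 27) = (v^2 - 5*v/2 - 6)/(v^2 + 9*v + 18)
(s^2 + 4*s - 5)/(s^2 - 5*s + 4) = (s + 5)/(s - 4)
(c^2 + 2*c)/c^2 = (c + 2)/c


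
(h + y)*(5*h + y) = 5*h^2 + 6*h*y + y^2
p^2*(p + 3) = p^3 + 3*p^2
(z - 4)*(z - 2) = z^2 - 6*z + 8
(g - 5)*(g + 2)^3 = g^4 + g^3 - 18*g^2 - 52*g - 40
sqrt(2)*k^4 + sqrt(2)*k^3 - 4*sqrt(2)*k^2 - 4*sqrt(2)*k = k*(k - 2)*(k + 2)*(sqrt(2)*k + sqrt(2))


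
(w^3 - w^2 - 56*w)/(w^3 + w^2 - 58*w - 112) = w/(w + 2)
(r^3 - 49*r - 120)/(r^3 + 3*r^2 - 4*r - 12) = (r^2 - 3*r - 40)/(r^2 - 4)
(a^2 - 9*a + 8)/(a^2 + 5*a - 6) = (a - 8)/(a + 6)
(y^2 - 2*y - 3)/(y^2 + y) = (y - 3)/y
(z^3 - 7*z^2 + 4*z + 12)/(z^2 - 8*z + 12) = z + 1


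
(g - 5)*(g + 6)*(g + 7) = g^3 + 8*g^2 - 23*g - 210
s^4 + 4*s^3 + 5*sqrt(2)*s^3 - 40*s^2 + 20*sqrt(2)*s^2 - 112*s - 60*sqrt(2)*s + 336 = (s - 2)*(s + 6)*(s - 2*sqrt(2))*(s + 7*sqrt(2))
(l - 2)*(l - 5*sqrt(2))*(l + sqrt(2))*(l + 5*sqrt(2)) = l^4 - 2*l^3 + sqrt(2)*l^3 - 50*l^2 - 2*sqrt(2)*l^2 - 50*sqrt(2)*l + 100*l + 100*sqrt(2)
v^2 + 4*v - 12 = (v - 2)*(v + 6)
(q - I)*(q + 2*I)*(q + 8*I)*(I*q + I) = I*q^4 - 9*q^3 + I*q^3 - 9*q^2 - 6*I*q^2 - 16*q - 6*I*q - 16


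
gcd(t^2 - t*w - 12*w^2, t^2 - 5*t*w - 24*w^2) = t + 3*w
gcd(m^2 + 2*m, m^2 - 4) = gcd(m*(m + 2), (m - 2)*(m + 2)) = m + 2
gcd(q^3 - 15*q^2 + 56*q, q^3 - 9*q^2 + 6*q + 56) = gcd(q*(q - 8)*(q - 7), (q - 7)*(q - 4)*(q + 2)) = q - 7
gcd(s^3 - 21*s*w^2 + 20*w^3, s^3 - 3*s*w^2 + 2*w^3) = s - w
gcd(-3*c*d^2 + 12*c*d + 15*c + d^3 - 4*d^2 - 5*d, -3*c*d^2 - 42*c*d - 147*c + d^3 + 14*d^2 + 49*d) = 3*c - d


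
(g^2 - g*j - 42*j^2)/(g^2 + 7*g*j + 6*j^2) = (g - 7*j)/(g + j)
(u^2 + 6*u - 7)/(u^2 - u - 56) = (u - 1)/(u - 8)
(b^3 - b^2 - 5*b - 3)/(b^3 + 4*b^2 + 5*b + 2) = (b - 3)/(b + 2)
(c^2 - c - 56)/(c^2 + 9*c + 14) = (c - 8)/(c + 2)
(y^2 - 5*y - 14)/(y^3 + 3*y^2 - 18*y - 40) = (y - 7)/(y^2 + y - 20)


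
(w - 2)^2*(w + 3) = w^3 - w^2 - 8*w + 12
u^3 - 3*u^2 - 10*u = u*(u - 5)*(u + 2)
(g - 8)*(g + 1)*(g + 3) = g^3 - 4*g^2 - 29*g - 24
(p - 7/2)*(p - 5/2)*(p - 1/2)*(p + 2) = p^4 - 9*p^3/2 - 5*p^2/4 + 153*p/8 - 35/4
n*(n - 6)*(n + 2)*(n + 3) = n^4 - n^3 - 24*n^2 - 36*n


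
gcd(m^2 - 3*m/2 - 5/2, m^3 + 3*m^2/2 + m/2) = m + 1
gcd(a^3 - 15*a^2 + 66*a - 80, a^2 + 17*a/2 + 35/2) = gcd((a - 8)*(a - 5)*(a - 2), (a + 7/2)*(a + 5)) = 1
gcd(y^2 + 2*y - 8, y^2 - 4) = y - 2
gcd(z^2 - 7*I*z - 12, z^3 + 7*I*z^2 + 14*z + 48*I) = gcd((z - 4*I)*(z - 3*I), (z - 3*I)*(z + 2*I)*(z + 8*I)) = z - 3*I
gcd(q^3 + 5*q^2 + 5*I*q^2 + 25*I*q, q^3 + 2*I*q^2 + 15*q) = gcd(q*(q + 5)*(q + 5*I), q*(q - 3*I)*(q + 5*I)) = q^2 + 5*I*q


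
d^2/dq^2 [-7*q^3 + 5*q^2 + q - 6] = 10 - 42*q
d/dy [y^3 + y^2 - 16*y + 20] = 3*y^2 + 2*y - 16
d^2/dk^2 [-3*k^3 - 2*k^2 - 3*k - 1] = -18*k - 4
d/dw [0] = 0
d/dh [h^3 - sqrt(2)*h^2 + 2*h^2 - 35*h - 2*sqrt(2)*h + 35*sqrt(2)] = 3*h^2 - 2*sqrt(2)*h + 4*h - 35 - 2*sqrt(2)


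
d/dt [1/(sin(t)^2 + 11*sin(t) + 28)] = -(2*sin(t) + 11)*cos(t)/(sin(t)^2 + 11*sin(t) + 28)^2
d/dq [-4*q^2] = -8*q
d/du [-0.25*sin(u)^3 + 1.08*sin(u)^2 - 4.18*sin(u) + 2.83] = (-0.75*sin(u)^2 + 2.16*sin(u) - 4.18)*cos(u)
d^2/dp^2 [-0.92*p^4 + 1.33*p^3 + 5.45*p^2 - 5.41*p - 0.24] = -11.04*p^2 + 7.98*p + 10.9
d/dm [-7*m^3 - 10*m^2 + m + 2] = -21*m^2 - 20*m + 1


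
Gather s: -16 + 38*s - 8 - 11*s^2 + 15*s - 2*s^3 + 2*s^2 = -2*s^3 - 9*s^2 + 53*s - 24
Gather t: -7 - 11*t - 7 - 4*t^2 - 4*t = -4*t^2 - 15*t - 14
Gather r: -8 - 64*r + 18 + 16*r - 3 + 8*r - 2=5 - 40*r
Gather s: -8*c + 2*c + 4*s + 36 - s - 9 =-6*c + 3*s + 27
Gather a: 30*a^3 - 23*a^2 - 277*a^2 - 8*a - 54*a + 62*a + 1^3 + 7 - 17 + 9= 30*a^3 - 300*a^2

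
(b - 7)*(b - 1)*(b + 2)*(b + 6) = b^4 - 45*b^2 - 40*b + 84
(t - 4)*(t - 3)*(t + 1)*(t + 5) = t^4 - t^3 - 25*t^2 + 37*t + 60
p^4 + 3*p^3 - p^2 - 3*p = p*(p - 1)*(p + 1)*(p + 3)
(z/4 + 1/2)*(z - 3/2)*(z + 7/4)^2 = z^4/4 + z^3 + 29*z^2/64 - 287*z/128 - 147/64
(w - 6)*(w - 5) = w^2 - 11*w + 30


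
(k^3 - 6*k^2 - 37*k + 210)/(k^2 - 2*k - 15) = (k^2 - k - 42)/(k + 3)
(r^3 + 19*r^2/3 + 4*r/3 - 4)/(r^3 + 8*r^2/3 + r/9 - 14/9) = 3*(r + 6)/(3*r + 7)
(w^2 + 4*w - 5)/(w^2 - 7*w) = (w^2 + 4*w - 5)/(w*(w - 7))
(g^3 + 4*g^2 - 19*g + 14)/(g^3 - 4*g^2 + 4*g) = (g^2 + 6*g - 7)/(g*(g - 2))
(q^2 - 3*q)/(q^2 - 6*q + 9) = q/(q - 3)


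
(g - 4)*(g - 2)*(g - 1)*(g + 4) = g^4 - 3*g^3 - 14*g^2 + 48*g - 32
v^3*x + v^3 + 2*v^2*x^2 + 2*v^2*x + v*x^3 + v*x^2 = (v + x)^2*(v*x + v)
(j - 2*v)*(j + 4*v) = j^2 + 2*j*v - 8*v^2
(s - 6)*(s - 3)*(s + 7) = s^3 - 2*s^2 - 45*s + 126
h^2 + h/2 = h*(h + 1/2)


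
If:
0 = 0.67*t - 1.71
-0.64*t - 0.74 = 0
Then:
No Solution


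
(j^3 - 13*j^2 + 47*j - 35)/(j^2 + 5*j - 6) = (j^2 - 12*j + 35)/(j + 6)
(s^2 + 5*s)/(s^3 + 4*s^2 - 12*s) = (s + 5)/(s^2 + 4*s - 12)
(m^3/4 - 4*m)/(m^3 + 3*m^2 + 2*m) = (m^2 - 16)/(4*(m^2 + 3*m + 2))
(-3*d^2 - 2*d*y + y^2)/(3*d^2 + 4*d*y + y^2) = (-3*d + y)/(3*d + y)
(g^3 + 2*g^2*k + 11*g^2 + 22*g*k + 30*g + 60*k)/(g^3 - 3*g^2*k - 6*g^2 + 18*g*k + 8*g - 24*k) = (g^3 + 2*g^2*k + 11*g^2 + 22*g*k + 30*g + 60*k)/(g^3 - 3*g^2*k - 6*g^2 + 18*g*k + 8*g - 24*k)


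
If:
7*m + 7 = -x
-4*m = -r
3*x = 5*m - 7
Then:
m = -7/13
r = -28/13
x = -42/13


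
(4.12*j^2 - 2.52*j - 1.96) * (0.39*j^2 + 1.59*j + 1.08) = 1.6068*j^4 + 5.568*j^3 - 0.3216*j^2 - 5.838*j - 2.1168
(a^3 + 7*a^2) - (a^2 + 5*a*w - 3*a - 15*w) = a^3 + 6*a^2 - 5*a*w + 3*a + 15*w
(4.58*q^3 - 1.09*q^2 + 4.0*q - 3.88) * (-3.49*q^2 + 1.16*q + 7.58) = -15.9842*q^5 + 9.1169*q^4 + 19.492*q^3 + 9.919*q^2 + 25.8192*q - 29.4104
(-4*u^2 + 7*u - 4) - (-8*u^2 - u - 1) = 4*u^2 + 8*u - 3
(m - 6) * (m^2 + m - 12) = m^3 - 5*m^2 - 18*m + 72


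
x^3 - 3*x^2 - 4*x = x*(x - 4)*(x + 1)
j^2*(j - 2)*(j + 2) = j^4 - 4*j^2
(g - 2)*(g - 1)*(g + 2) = g^3 - g^2 - 4*g + 4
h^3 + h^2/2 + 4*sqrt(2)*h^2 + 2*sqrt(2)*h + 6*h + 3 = (h + 1/2)*(h + sqrt(2))*(h + 3*sqrt(2))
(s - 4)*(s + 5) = s^2 + s - 20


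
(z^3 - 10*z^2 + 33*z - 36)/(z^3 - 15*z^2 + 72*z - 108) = (z^2 - 7*z + 12)/(z^2 - 12*z + 36)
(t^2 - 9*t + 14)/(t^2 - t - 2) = (t - 7)/(t + 1)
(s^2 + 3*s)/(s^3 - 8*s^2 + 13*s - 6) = s*(s + 3)/(s^3 - 8*s^2 + 13*s - 6)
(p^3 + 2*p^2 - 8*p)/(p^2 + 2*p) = (p^2 + 2*p - 8)/(p + 2)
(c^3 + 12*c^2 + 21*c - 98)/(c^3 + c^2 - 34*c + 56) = (c + 7)/(c - 4)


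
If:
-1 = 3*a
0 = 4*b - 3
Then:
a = -1/3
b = 3/4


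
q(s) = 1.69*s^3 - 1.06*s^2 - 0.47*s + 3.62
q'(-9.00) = 429.28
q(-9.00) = -1310.02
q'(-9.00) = 429.28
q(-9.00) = -1310.02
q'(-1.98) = 23.60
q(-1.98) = -12.72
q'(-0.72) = 3.68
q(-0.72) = 2.78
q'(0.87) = 1.52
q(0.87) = 3.52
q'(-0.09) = -0.24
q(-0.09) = 3.65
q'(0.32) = -0.63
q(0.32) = 3.42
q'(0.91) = 1.80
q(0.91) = 3.59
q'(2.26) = 20.63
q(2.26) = 16.65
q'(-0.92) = 5.77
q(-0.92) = 1.84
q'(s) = 5.07*s^2 - 2.12*s - 0.47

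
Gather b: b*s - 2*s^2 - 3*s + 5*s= b*s - 2*s^2 + 2*s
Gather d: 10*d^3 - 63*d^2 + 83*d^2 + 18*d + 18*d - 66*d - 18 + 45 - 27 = 10*d^3 + 20*d^2 - 30*d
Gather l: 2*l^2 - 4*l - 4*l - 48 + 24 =2*l^2 - 8*l - 24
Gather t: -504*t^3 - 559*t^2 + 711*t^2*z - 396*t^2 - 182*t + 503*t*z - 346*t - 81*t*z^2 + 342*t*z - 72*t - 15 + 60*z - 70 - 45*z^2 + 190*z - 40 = -504*t^3 + t^2*(711*z - 955) + t*(-81*z^2 + 845*z - 600) - 45*z^2 + 250*z - 125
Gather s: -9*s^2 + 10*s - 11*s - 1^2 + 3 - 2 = -9*s^2 - s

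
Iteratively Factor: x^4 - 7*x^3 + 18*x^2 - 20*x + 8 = (x - 2)*(x^3 - 5*x^2 + 8*x - 4) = (x - 2)^2*(x^2 - 3*x + 2) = (x - 2)^2*(x - 1)*(x - 2)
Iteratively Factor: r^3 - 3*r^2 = (r - 3)*(r^2) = r*(r - 3)*(r)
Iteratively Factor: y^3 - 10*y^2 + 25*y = (y - 5)*(y^2 - 5*y) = (y - 5)^2*(y)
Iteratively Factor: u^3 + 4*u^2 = (u)*(u^2 + 4*u) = u*(u + 4)*(u)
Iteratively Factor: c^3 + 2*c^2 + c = (c + 1)*(c^2 + c) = (c + 1)^2*(c)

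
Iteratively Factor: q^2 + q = (q + 1)*(q)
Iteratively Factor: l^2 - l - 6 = (l - 3)*(l + 2)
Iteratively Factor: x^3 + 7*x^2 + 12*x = (x)*(x^2 + 7*x + 12) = x*(x + 3)*(x + 4)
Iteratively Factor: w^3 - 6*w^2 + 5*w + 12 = (w - 4)*(w^2 - 2*w - 3) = (w - 4)*(w - 3)*(w + 1)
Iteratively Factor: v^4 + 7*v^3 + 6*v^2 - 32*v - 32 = (v + 4)*(v^3 + 3*v^2 - 6*v - 8) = (v + 1)*(v + 4)*(v^2 + 2*v - 8) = (v - 2)*(v + 1)*(v + 4)*(v + 4)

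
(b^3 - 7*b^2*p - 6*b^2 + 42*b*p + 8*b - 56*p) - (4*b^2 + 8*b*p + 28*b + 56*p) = b^3 - 7*b^2*p - 10*b^2 + 34*b*p - 20*b - 112*p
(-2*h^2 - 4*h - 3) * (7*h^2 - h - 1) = -14*h^4 - 26*h^3 - 15*h^2 + 7*h + 3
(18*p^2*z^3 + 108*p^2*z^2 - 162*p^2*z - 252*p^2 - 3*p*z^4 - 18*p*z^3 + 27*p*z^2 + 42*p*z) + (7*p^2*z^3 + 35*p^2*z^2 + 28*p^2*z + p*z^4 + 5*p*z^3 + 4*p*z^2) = 25*p^2*z^3 + 143*p^2*z^2 - 134*p^2*z - 252*p^2 - 2*p*z^4 - 13*p*z^3 + 31*p*z^2 + 42*p*z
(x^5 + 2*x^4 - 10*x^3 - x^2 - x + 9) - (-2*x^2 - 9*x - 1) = x^5 + 2*x^4 - 10*x^3 + x^2 + 8*x + 10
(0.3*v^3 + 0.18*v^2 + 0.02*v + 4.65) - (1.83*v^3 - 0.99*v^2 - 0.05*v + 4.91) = -1.53*v^3 + 1.17*v^2 + 0.07*v - 0.26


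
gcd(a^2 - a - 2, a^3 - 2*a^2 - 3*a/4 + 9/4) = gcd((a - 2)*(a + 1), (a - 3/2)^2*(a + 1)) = a + 1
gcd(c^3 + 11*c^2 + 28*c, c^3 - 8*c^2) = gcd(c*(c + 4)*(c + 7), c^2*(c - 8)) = c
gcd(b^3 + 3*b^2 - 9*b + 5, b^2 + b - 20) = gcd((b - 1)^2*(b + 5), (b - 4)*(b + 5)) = b + 5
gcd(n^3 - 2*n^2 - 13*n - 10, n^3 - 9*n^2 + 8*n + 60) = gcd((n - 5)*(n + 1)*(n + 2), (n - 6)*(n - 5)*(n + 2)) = n^2 - 3*n - 10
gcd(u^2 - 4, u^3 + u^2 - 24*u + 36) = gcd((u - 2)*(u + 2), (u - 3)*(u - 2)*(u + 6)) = u - 2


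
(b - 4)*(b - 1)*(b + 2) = b^3 - 3*b^2 - 6*b + 8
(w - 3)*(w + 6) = w^2 + 3*w - 18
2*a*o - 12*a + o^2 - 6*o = (2*a + o)*(o - 6)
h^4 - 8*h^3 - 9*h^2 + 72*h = h*(h - 8)*(h - 3)*(h + 3)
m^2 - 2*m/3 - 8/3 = (m - 2)*(m + 4/3)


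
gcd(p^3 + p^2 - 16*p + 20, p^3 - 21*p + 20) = p + 5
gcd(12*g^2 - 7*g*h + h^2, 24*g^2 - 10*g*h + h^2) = 4*g - h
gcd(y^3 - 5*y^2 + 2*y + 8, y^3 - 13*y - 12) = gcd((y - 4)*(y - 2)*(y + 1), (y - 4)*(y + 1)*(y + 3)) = y^2 - 3*y - 4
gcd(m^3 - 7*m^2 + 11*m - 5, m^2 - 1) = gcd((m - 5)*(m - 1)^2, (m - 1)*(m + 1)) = m - 1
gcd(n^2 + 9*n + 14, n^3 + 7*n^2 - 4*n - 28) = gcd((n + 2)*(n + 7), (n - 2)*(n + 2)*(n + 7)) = n^2 + 9*n + 14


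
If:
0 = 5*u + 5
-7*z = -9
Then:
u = -1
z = 9/7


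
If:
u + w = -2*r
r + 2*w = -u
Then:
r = w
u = -3*w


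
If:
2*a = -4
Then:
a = -2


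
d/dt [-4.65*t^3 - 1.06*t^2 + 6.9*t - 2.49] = -13.95*t^2 - 2.12*t + 6.9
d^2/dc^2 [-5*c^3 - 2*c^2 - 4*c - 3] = -30*c - 4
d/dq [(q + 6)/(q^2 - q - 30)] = (q^2 - q - (q + 6)*(2*q - 1) - 30)/(-q^2 + q + 30)^2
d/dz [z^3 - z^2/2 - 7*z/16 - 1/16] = 3*z^2 - z - 7/16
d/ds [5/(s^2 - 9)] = -10*s/(s^2 - 9)^2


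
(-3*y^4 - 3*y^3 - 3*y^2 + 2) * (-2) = 6*y^4 + 6*y^3 + 6*y^2 - 4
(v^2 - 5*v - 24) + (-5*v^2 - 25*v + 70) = -4*v^2 - 30*v + 46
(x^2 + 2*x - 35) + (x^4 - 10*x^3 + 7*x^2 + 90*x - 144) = x^4 - 10*x^3 + 8*x^2 + 92*x - 179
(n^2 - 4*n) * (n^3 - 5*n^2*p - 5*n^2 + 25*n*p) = n^5 - 5*n^4*p - 9*n^4 + 45*n^3*p + 20*n^3 - 100*n^2*p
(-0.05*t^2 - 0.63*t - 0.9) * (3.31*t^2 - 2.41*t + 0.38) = -0.1655*t^4 - 1.9648*t^3 - 1.4797*t^2 + 1.9296*t - 0.342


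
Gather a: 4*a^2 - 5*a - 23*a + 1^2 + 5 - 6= 4*a^2 - 28*a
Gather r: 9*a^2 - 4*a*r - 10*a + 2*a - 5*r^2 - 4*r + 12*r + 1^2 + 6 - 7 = 9*a^2 - 8*a - 5*r^2 + r*(8 - 4*a)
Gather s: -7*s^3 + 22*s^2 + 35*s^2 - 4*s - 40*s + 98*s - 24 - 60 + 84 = -7*s^3 + 57*s^2 + 54*s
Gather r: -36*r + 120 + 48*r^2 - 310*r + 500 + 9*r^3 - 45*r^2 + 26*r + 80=9*r^3 + 3*r^2 - 320*r + 700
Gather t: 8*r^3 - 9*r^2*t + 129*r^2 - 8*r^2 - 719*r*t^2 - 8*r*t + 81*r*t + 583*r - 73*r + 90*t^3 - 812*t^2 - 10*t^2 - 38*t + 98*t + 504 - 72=8*r^3 + 121*r^2 + 510*r + 90*t^3 + t^2*(-719*r - 822) + t*(-9*r^2 + 73*r + 60) + 432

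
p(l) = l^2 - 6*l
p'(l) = 2*l - 6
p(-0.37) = 2.36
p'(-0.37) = -6.74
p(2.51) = -8.76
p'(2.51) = -0.98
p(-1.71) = 13.18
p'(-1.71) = -9.42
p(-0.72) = 4.84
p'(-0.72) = -7.44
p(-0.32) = 2.02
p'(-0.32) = -6.64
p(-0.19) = 1.18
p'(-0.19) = -6.38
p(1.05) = -5.20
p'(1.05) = -3.90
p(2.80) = -8.96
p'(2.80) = -0.40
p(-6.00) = 72.00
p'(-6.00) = -18.00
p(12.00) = 72.00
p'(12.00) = 18.00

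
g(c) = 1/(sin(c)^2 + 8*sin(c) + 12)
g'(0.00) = -0.06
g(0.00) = 0.08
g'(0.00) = -0.06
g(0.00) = 0.08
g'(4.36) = 0.07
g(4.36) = 0.19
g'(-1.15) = -0.08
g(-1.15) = 0.18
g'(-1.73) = 0.04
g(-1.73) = 0.20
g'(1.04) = -0.01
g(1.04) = 0.05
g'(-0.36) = -0.08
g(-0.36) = 0.11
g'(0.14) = -0.05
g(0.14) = 0.08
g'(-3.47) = 0.04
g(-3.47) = 0.07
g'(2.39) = 0.02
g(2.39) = 0.06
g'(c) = (-2*sin(c)*cos(c) - 8*cos(c))/(sin(c)^2 + 8*sin(c) + 12)^2 = -2*(sin(c) + 4)*cos(c)/(sin(c)^2 + 8*sin(c) + 12)^2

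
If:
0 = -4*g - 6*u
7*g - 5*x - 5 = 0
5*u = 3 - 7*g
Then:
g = 9/11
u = -6/11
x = 8/55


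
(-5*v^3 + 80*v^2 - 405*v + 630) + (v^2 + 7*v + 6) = -5*v^3 + 81*v^2 - 398*v + 636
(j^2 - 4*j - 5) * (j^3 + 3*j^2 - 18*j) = j^5 - j^4 - 35*j^3 + 57*j^2 + 90*j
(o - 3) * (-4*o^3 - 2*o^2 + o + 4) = -4*o^4 + 10*o^3 + 7*o^2 + o - 12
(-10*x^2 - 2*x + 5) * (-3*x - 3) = 30*x^3 + 36*x^2 - 9*x - 15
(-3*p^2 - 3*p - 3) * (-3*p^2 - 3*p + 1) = 9*p^4 + 18*p^3 + 15*p^2 + 6*p - 3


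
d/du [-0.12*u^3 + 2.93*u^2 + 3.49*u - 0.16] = -0.36*u^2 + 5.86*u + 3.49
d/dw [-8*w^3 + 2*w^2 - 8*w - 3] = -24*w^2 + 4*w - 8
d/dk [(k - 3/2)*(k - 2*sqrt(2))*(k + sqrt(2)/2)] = 3*k^2 - 3*sqrt(2)*k - 3*k - 2 + 9*sqrt(2)/4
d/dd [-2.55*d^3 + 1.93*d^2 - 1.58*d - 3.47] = -7.65*d^2 + 3.86*d - 1.58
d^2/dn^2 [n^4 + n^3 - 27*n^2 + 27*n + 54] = 12*n^2 + 6*n - 54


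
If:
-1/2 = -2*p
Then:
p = 1/4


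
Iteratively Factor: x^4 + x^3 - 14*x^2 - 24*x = (x - 4)*(x^3 + 5*x^2 + 6*x) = x*(x - 4)*(x^2 + 5*x + 6) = x*(x - 4)*(x + 3)*(x + 2)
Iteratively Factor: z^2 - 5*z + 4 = (z - 1)*(z - 4)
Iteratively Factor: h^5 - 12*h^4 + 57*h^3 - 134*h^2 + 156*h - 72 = (h - 3)*(h^4 - 9*h^3 + 30*h^2 - 44*h + 24) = (h - 3)^2*(h^3 - 6*h^2 + 12*h - 8) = (h - 3)^2*(h - 2)*(h^2 - 4*h + 4) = (h - 3)^2*(h - 2)^2*(h - 2)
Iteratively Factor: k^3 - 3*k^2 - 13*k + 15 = (k - 5)*(k^2 + 2*k - 3) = (k - 5)*(k - 1)*(k + 3)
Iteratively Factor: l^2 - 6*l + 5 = (l - 5)*(l - 1)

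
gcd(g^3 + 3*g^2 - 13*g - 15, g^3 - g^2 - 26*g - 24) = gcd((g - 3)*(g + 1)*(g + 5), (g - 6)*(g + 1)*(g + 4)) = g + 1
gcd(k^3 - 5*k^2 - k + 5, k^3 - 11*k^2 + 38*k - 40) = k - 5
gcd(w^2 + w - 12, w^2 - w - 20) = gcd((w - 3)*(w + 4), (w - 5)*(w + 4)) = w + 4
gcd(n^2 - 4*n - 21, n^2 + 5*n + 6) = n + 3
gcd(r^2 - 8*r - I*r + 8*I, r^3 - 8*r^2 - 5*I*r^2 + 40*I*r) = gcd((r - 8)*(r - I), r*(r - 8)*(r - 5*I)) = r - 8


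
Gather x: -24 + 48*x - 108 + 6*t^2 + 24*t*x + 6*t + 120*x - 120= 6*t^2 + 6*t + x*(24*t + 168) - 252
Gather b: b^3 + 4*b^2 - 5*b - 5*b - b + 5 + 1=b^3 + 4*b^2 - 11*b + 6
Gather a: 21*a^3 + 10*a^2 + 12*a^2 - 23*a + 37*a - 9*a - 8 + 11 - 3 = 21*a^3 + 22*a^2 + 5*a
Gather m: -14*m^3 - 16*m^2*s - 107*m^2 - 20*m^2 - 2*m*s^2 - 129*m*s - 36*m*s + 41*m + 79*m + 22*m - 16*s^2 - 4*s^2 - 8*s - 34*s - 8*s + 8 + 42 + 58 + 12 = -14*m^3 + m^2*(-16*s - 127) + m*(-2*s^2 - 165*s + 142) - 20*s^2 - 50*s + 120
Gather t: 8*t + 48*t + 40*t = 96*t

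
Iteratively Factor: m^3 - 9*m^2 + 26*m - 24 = (m - 4)*(m^2 - 5*m + 6) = (m - 4)*(m - 2)*(m - 3)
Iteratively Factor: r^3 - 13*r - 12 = (r + 3)*(r^2 - 3*r - 4) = (r + 1)*(r + 3)*(r - 4)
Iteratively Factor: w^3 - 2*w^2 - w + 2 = (w + 1)*(w^2 - 3*w + 2) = (w - 2)*(w + 1)*(w - 1)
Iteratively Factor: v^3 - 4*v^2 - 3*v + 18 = (v - 3)*(v^2 - v - 6) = (v - 3)*(v + 2)*(v - 3)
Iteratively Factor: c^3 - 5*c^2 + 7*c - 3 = (c - 1)*(c^2 - 4*c + 3) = (c - 3)*(c - 1)*(c - 1)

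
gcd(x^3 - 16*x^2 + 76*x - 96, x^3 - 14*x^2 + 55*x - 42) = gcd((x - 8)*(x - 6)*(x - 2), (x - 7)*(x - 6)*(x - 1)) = x - 6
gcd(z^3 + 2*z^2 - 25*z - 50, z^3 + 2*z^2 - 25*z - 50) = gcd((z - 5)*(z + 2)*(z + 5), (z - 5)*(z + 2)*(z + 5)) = z^3 + 2*z^2 - 25*z - 50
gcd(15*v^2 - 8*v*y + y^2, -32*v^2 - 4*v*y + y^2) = 1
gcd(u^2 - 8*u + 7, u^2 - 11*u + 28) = u - 7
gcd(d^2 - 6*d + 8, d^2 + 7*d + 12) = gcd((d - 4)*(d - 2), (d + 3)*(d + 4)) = 1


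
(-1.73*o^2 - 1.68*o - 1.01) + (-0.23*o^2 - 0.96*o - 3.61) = -1.96*o^2 - 2.64*o - 4.62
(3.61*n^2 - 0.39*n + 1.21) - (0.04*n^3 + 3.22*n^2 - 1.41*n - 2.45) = -0.04*n^3 + 0.39*n^2 + 1.02*n + 3.66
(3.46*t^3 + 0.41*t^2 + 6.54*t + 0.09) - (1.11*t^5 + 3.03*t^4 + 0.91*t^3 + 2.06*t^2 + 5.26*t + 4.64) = -1.11*t^5 - 3.03*t^4 + 2.55*t^3 - 1.65*t^2 + 1.28*t - 4.55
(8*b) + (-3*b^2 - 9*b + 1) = -3*b^2 - b + 1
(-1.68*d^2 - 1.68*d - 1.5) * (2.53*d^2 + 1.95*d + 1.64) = -4.2504*d^4 - 7.5264*d^3 - 9.8262*d^2 - 5.6802*d - 2.46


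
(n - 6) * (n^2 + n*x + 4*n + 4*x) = n^3 + n^2*x - 2*n^2 - 2*n*x - 24*n - 24*x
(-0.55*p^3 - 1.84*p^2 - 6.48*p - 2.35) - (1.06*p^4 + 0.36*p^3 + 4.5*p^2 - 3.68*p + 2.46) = -1.06*p^4 - 0.91*p^3 - 6.34*p^2 - 2.8*p - 4.81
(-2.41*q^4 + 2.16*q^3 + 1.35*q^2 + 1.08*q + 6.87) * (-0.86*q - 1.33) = 2.0726*q^5 + 1.3477*q^4 - 4.0338*q^3 - 2.7243*q^2 - 7.3446*q - 9.1371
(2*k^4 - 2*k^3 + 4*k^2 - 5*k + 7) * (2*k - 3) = 4*k^5 - 10*k^4 + 14*k^3 - 22*k^2 + 29*k - 21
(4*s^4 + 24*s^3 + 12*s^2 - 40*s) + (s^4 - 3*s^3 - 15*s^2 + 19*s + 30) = 5*s^4 + 21*s^3 - 3*s^2 - 21*s + 30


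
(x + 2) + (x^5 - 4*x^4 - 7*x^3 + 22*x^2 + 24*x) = x^5 - 4*x^4 - 7*x^3 + 22*x^2 + 25*x + 2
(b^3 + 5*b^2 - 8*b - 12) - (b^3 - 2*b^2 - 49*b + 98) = 7*b^2 + 41*b - 110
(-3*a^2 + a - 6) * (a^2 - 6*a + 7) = -3*a^4 + 19*a^3 - 33*a^2 + 43*a - 42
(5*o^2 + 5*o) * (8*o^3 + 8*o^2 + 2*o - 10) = 40*o^5 + 80*o^4 + 50*o^3 - 40*o^2 - 50*o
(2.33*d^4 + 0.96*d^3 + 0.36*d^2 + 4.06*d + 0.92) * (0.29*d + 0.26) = 0.6757*d^5 + 0.8842*d^4 + 0.354*d^3 + 1.271*d^2 + 1.3224*d + 0.2392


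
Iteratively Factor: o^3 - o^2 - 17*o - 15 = (o - 5)*(o^2 + 4*o + 3) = (o - 5)*(o + 1)*(o + 3)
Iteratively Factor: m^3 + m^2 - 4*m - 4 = (m - 2)*(m^2 + 3*m + 2) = (m - 2)*(m + 2)*(m + 1)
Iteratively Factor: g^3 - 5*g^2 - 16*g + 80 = (g + 4)*(g^2 - 9*g + 20) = (g - 5)*(g + 4)*(g - 4)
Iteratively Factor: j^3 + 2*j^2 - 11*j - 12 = (j + 1)*(j^2 + j - 12) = (j - 3)*(j + 1)*(j + 4)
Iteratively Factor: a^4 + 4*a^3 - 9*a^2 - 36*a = (a - 3)*(a^3 + 7*a^2 + 12*a) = (a - 3)*(a + 4)*(a^2 + 3*a) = (a - 3)*(a + 3)*(a + 4)*(a)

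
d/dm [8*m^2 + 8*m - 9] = 16*m + 8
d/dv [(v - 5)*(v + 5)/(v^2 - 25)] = 0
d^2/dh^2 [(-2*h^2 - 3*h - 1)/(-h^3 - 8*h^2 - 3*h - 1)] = 2*(2*h^6 + 9*h^5 + 60*h^4 + 185*h^3 + 135*h^2 - 3*h - 6)/(h^9 + 24*h^8 + 201*h^7 + 659*h^6 + 651*h^5 + 426*h^4 + 174*h^3 + 51*h^2 + 9*h + 1)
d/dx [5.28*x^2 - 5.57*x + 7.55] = 10.56*x - 5.57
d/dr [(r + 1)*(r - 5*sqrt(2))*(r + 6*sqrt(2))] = 3*r^2 + 2*r + 2*sqrt(2)*r - 60 + sqrt(2)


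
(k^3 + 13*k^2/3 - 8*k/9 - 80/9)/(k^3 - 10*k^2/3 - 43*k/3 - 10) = (3*k^2 + 8*k - 16)/(3*(k^2 - 5*k - 6))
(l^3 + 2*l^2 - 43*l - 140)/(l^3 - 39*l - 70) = (l + 4)/(l + 2)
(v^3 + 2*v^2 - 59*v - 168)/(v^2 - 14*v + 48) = (v^2 + 10*v + 21)/(v - 6)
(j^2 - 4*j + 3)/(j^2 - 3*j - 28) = (-j^2 + 4*j - 3)/(-j^2 + 3*j + 28)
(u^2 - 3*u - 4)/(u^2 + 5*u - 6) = (u^2 - 3*u - 4)/(u^2 + 5*u - 6)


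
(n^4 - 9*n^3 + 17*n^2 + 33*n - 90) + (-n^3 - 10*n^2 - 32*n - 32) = n^4 - 10*n^3 + 7*n^2 + n - 122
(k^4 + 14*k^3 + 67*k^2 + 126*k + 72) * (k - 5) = k^5 + 9*k^4 - 3*k^3 - 209*k^2 - 558*k - 360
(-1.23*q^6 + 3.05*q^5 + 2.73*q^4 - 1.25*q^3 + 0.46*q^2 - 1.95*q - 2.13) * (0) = 0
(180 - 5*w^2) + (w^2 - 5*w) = -4*w^2 - 5*w + 180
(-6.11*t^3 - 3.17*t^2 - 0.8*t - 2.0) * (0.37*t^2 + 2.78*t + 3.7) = -2.2607*t^5 - 18.1587*t^4 - 31.7156*t^3 - 14.693*t^2 - 8.52*t - 7.4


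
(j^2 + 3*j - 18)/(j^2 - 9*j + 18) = (j + 6)/(j - 6)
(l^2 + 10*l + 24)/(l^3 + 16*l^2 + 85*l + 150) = (l + 4)/(l^2 + 10*l + 25)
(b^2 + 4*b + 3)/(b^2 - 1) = (b + 3)/(b - 1)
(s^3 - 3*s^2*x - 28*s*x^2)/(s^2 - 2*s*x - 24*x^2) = s*(-s + 7*x)/(-s + 6*x)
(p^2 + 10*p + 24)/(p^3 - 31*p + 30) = (p + 4)/(p^2 - 6*p + 5)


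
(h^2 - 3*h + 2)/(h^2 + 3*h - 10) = (h - 1)/(h + 5)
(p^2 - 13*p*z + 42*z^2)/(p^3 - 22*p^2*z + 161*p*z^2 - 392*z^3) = (p - 6*z)/(p^2 - 15*p*z + 56*z^2)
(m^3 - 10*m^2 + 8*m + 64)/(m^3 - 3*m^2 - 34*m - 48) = (m - 4)/(m + 3)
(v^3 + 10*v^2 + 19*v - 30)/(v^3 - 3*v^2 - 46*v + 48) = (v + 5)/(v - 8)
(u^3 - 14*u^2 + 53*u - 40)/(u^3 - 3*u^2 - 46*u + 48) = (u - 5)/(u + 6)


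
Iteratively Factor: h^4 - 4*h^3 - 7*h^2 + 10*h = (h - 1)*(h^3 - 3*h^2 - 10*h) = (h - 5)*(h - 1)*(h^2 + 2*h) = (h - 5)*(h - 1)*(h + 2)*(h)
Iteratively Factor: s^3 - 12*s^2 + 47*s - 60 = (s - 5)*(s^2 - 7*s + 12) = (s - 5)*(s - 4)*(s - 3)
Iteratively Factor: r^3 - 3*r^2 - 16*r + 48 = (r - 4)*(r^2 + r - 12) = (r - 4)*(r - 3)*(r + 4)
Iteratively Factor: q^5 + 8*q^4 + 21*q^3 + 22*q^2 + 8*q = (q + 1)*(q^4 + 7*q^3 + 14*q^2 + 8*q) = (q + 1)^2*(q^3 + 6*q^2 + 8*q) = (q + 1)^2*(q + 4)*(q^2 + 2*q) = (q + 1)^2*(q + 2)*(q + 4)*(q)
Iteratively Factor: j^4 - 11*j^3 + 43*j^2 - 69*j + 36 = (j - 3)*(j^3 - 8*j^2 + 19*j - 12) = (j - 3)*(j - 1)*(j^2 - 7*j + 12) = (j - 3)^2*(j - 1)*(j - 4)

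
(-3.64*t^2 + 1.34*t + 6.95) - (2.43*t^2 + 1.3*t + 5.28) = -6.07*t^2 + 0.04*t + 1.67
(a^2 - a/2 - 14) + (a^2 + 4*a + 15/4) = 2*a^2 + 7*a/2 - 41/4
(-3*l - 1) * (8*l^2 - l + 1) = -24*l^3 - 5*l^2 - 2*l - 1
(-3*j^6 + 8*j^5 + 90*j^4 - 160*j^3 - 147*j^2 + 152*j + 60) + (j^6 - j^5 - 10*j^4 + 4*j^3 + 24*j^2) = -2*j^6 + 7*j^5 + 80*j^4 - 156*j^3 - 123*j^2 + 152*j + 60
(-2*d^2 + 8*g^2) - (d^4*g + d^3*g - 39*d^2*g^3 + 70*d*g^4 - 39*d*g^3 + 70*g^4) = -d^4*g - d^3*g + 39*d^2*g^3 - 2*d^2 - 70*d*g^4 + 39*d*g^3 - 70*g^4 + 8*g^2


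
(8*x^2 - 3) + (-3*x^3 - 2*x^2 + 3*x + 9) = -3*x^3 + 6*x^2 + 3*x + 6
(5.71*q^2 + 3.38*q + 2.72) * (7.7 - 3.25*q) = -18.5575*q^3 + 32.982*q^2 + 17.186*q + 20.944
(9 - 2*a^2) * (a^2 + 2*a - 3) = -2*a^4 - 4*a^3 + 15*a^2 + 18*a - 27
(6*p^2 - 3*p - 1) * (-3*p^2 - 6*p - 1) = -18*p^4 - 27*p^3 + 15*p^2 + 9*p + 1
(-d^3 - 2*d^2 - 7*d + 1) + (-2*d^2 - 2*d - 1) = -d^3 - 4*d^2 - 9*d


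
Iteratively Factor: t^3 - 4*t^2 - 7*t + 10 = (t - 1)*(t^2 - 3*t - 10) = (t - 5)*(t - 1)*(t + 2)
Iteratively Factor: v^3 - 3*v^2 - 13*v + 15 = (v - 1)*(v^2 - 2*v - 15) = (v - 5)*(v - 1)*(v + 3)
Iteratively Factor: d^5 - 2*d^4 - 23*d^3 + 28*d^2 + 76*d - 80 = (d - 2)*(d^4 - 23*d^2 - 18*d + 40) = (d - 2)*(d + 2)*(d^3 - 2*d^2 - 19*d + 20) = (d - 2)*(d - 1)*(d + 2)*(d^2 - d - 20) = (d - 5)*(d - 2)*(d - 1)*(d + 2)*(d + 4)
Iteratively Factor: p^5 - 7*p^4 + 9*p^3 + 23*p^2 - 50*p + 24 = (p - 4)*(p^4 - 3*p^3 - 3*p^2 + 11*p - 6) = (p - 4)*(p + 2)*(p^3 - 5*p^2 + 7*p - 3) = (p - 4)*(p - 3)*(p + 2)*(p^2 - 2*p + 1) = (p - 4)*(p - 3)*(p - 1)*(p + 2)*(p - 1)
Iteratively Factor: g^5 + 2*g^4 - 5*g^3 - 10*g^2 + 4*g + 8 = (g + 2)*(g^4 - 5*g^2 + 4) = (g - 2)*(g + 2)*(g^3 + 2*g^2 - g - 2) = (g - 2)*(g + 1)*(g + 2)*(g^2 + g - 2) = (g - 2)*(g - 1)*(g + 1)*(g + 2)*(g + 2)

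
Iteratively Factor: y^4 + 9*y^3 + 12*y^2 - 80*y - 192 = (y + 4)*(y^3 + 5*y^2 - 8*y - 48) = (y + 4)^2*(y^2 + y - 12) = (y + 4)^3*(y - 3)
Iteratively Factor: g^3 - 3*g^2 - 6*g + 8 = (g + 2)*(g^2 - 5*g + 4) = (g - 4)*(g + 2)*(g - 1)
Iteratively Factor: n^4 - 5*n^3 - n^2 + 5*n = (n - 1)*(n^3 - 4*n^2 - 5*n) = (n - 5)*(n - 1)*(n^2 + n) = n*(n - 5)*(n - 1)*(n + 1)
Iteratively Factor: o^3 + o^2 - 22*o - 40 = (o + 2)*(o^2 - o - 20) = (o - 5)*(o + 2)*(o + 4)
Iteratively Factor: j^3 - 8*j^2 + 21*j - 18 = (j - 3)*(j^2 - 5*j + 6) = (j - 3)^2*(j - 2)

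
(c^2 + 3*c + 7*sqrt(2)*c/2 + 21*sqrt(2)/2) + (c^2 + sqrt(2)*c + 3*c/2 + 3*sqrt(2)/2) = 2*c^2 + 9*c/2 + 9*sqrt(2)*c/2 + 12*sqrt(2)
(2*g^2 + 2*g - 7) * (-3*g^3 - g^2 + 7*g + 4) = -6*g^5 - 8*g^4 + 33*g^3 + 29*g^2 - 41*g - 28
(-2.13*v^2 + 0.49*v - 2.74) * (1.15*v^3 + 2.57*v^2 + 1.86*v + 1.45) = -2.4495*v^5 - 4.9106*v^4 - 5.8535*v^3 - 9.2189*v^2 - 4.3859*v - 3.973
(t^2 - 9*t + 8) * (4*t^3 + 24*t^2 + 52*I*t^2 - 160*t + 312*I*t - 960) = 4*t^5 - 12*t^4 + 52*I*t^4 - 344*t^3 - 156*I*t^3 + 672*t^2 - 2392*I*t^2 + 7360*t + 2496*I*t - 7680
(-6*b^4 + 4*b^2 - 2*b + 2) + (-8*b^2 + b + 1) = -6*b^4 - 4*b^2 - b + 3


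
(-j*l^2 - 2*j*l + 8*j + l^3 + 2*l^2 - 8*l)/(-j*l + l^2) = l + 2 - 8/l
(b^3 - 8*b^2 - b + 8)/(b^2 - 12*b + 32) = (b^2 - 1)/(b - 4)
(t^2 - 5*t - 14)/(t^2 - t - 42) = (t + 2)/(t + 6)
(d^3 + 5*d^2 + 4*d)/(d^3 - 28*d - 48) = d*(d + 1)/(d^2 - 4*d - 12)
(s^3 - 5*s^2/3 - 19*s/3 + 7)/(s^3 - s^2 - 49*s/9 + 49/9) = 3*(s - 3)/(3*s - 7)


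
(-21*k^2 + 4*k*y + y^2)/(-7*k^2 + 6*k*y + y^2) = (-3*k + y)/(-k + y)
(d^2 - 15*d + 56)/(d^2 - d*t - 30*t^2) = (-d^2 + 15*d - 56)/(-d^2 + d*t + 30*t^2)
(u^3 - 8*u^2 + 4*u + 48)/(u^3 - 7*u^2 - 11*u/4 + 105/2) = 4*(u^2 - 2*u - 8)/(4*u^2 - 4*u - 35)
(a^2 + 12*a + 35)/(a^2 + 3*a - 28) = (a + 5)/(a - 4)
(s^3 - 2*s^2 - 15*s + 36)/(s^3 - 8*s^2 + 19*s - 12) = (s^2 + s - 12)/(s^2 - 5*s + 4)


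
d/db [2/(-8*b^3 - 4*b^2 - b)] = 2*(24*b^2 + 8*b + 1)/(b^2*(8*b^2 + 4*b + 1)^2)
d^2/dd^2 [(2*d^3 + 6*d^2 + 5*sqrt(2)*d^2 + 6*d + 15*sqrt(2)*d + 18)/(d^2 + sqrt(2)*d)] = 18*(sqrt(2)*d^3 + 6*d^2 + 6*sqrt(2)*d + 4)/(d^3*(d^3 + 3*sqrt(2)*d^2 + 6*d + 2*sqrt(2)))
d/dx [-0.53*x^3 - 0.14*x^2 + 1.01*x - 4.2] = -1.59*x^2 - 0.28*x + 1.01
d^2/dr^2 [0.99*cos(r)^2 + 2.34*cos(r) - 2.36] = 3.96*sin(r)^2 - 2.34*cos(r) - 1.98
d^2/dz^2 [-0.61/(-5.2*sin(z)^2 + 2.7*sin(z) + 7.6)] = (65.9776*sin(z)^4 - 25.6932*sin(z)^3 + 1.90929999999997*sin(z)^2 + 38.8692*sin(z) - 57.1082)/(-5.2*sin(z)^2 + 2.7*sin(z) + 7.6)^3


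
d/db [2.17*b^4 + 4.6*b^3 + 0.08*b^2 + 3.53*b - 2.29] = 8.68*b^3 + 13.8*b^2 + 0.16*b + 3.53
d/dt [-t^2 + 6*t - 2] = 6 - 2*t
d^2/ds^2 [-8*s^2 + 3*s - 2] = -16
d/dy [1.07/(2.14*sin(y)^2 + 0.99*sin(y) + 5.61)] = -(4.5796*sin(y) + 1.0593)*cos(y)/(2.14*sin(y)^2 + 0.99*sin(y) + 5.61)^2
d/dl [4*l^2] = 8*l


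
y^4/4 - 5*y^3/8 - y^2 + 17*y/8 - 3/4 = (y/4 + 1/2)*(y - 3)*(y - 1)*(y - 1/2)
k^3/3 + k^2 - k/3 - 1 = (k/3 + 1)*(k - 1)*(k + 1)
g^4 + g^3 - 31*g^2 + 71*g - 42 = (g - 3)*(g - 2)*(g - 1)*(g + 7)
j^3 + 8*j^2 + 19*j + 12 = (j + 1)*(j + 3)*(j + 4)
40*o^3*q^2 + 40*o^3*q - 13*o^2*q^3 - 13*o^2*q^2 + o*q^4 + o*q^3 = q*(-8*o + q)*(-5*o + q)*(o*q + o)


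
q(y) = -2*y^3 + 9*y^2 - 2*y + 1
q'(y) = -6*y^2 + 18*y - 2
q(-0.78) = 8.98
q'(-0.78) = -19.69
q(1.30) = 9.22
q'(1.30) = 11.26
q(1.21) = 8.21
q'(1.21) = 11.00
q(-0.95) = 12.74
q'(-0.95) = -24.52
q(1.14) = 7.45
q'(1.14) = 10.72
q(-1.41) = 27.32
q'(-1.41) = -39.31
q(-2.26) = 74.57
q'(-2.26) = -73.33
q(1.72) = 14.01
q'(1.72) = 11.21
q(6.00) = -119.00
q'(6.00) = -110.00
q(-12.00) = 4777.00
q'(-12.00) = -1082.00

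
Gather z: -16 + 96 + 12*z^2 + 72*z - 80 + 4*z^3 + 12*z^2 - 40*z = 4*z^3 + 24*z^2 + 32*z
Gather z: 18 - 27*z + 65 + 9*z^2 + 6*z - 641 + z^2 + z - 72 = 10*z^2 - 20*z - 630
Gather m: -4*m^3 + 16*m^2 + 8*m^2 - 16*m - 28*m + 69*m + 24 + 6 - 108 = -4*m^3 + 24*m^2 + 25*m - 78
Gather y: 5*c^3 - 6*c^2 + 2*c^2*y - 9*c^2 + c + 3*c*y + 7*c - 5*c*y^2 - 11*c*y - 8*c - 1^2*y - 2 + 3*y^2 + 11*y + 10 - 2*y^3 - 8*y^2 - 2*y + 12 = 5*c^3 - 15*c^2 - 2*y^3 + y^2*(-5*c - 5) + y*(2*c^2 - 8*c + 8) + 20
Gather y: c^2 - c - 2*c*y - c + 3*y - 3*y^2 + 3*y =c^2 - 2*c - 3*y^2 + y*(6 - 2*c)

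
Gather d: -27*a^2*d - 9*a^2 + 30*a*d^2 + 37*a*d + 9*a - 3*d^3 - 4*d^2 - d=-9*a^2 + 9*a - 3*d^3 + d^2*(30*a - 4) + d*(-27*a^2 + 37*a - 1)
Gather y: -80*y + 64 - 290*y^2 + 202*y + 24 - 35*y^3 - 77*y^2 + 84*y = -35*y^3 - 367*y^2 + 206*y + 88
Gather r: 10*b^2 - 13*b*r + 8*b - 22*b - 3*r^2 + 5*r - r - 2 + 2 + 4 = 10*b^2 - 14*b - 3*r^2 + r*(4 - 13*b) + 4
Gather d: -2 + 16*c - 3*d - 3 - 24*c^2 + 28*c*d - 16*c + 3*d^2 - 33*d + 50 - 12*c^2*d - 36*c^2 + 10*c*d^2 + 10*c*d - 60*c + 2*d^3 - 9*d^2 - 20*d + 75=-60*c^2 - 60*c + 2*d^3 + d^2*(10*c - 6) + d*(-12*c^2 + 38*c - 56) + 120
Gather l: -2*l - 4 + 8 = 4 - 2*l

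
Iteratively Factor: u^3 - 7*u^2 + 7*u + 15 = (u + 1)*(u^2 - 8*u + 15) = (u - 3)*(u + 1)*(u - 5)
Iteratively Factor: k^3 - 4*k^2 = (k - 4)*(k^2) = k*(k - 4)*(k)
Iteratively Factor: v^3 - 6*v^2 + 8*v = (v - 4)*(v^2 - 2*v) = (v - 4)*(v - 2)*(v)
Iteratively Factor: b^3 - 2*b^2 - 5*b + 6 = (b - 3)*(b^2 + b - 2) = (b - 3)*(b + 2)*(b - 1)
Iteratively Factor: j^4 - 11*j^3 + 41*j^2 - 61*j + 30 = (j - 2)*(j^3 - 9*j^2 + 23*j - 15) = (j - 3)*(j - 2)*(j^2 - 6*j + 5) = (j - 3)*(j - 2)*(j - 1)*(j - 5)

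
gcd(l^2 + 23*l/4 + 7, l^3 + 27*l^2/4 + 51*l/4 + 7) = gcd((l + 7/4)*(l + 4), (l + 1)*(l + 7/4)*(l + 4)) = l^2 + 23*l/4 + 7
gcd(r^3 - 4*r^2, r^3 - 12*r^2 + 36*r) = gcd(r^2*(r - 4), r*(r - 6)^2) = r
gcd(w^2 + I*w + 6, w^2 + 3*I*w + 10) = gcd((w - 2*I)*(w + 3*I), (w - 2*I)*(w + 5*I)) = w - 2*I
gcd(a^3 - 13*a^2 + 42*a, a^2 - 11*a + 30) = a - 6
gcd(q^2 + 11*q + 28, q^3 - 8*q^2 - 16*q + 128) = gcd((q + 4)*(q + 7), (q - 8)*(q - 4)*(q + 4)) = q + 4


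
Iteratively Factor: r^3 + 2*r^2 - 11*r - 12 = (r - 3)*(r^2 + 5*r + 4) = (r - 3)*(r + 1)*(r + 4)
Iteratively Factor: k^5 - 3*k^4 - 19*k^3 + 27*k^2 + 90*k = (k - 5)*(k^4 + 2*k^3 - 9*k^2 - 18*k) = (k - 5)*(k - 3)*(k^3 + 5*k^2 + 6*k) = k*(k - 5)*(k - 3)*(k^2 + 5*k + 6) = k*(k - 5)*(k - 3)*(k + 3)*(k + 2)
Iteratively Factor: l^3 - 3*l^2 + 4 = (l - 2)*(l^2 - l - 2) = (l - 2)^2*(l + 1)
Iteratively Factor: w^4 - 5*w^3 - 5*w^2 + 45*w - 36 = (w - 3)*(w^3 - 2*w^2 - 11*w + 12) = (w - 3)*(w - 1)*(w^2 - w - 12) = (w - 4)*(w - 3)*(w - 1)*(w + 3)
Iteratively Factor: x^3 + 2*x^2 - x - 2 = (x + 2)*(x^2 - 1) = (x - 1)*(x + 2)*(x + 1)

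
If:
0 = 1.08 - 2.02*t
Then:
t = 0.53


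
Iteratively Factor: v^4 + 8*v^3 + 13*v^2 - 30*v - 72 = (v - 2)*(v^3 + 10*v^2 + 33*v + 36) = (v - 2)*(v + 3)*(v^2 + 7*v + 12) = (v - 2)*(v + 3)^2*(v + 4)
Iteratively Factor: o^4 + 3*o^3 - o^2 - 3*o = (o - 1)*(o^3 + 4*o^2 + 3*o) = (o - 1)*(o + 3)*(o^2 + o) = o*(o - 1)*(o + 3)*(o + 1)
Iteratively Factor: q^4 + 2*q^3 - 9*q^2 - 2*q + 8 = (q + 1)*(q^3 + q^2 - 10*q + 8) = (q - 2)*(q + 1)*(q^2 + 3*q - 4) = (q - 2)*(q - 1)*(q + 1)*(q + 4)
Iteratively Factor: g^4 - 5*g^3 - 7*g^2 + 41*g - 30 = (g + 3)*(g^3 - 8*g^2 + 17*g - 10) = (g - 2)*(g + 3)*(g^2 - 6*g + 5) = (g - 2)*(g - 1)*(g + 3)*(g - 5)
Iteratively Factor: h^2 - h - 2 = (h + 1)*(h - 2)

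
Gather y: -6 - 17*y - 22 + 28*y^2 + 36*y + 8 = 28*y^2 + 19*y - 20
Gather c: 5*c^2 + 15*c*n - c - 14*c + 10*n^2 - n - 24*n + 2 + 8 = 5*c^2 + c*(15*n - 15) + 10*n^2 - 25*n + 10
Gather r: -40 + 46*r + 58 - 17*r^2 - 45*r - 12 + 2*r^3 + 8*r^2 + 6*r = 2*r^3 - 9*r^2 + 7*r + 6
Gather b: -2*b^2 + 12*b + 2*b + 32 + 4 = -2*b^2 + 14*b + 36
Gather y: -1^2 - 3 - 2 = -6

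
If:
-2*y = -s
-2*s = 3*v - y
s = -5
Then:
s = -5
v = 5/2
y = -5/2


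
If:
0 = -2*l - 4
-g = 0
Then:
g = 0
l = -2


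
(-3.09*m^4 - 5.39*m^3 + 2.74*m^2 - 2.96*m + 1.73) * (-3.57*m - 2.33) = 11.0313*m^5 + 26.442*m^4 + 2.7769*m^3 + 4.183*m^2 + 0.7207*m - 4.0309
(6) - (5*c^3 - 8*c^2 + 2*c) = -5*c^3 + 8*c^2 - 2*c + 6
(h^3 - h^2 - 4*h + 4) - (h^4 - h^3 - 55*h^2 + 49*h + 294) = -h^4 + 2*h^3 + 54*h^2 - 53*h - 290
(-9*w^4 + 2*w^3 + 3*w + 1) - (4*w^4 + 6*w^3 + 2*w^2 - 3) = -13*w^4 - 4*w^3 - 2*w^2 + 3*w + 4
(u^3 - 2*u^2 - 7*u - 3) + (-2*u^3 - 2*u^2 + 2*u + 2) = -u^3 - 4*u^2 - 5*u - 1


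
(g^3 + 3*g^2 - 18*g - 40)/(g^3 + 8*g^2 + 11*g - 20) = (g^2 - 2*g - 8)/(g^2 + 3*g - 4)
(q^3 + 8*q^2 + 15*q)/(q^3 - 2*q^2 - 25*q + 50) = q*(q + 3)/(q^2 - 7*q + 10)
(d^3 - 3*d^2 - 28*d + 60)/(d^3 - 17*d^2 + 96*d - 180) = (d^2 + 3*d - 10)/(d^2 - 11*d + 30)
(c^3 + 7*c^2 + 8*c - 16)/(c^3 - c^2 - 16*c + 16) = (c + 4)/(c - 4)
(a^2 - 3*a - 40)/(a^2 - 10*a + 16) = (a + 5)/(a - 2)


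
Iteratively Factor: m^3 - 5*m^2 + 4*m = (m - 1)*(m^2 - 4*m) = m*(m - 1)*(m - 4)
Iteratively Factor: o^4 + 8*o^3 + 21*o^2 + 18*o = (o + 2)*(o^3 + 6*o^2 + 9*o) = (o + 2)*(o + 3)*(o^2 + 3*o) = o*(o + 2)*(o + 3)*(o + 3)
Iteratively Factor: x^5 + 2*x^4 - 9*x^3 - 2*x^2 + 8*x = (x + 1)*(x^4 + x^3 - 10*x^2 + 8*x) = (x + 1)*(x + 4)*(x^3 - 3*x^2 + 2*x) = (x - 1)*(x + 1)*(x + 4)*(x^2 - 2*x) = x*(x - 1)*(x + 1)*(x + 4)*(x - 2)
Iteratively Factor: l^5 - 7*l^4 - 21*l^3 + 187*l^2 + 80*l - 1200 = (l - 5)*(l^4 - 2*l^3 - 31*l^2 + 32*l + 240) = (l - 5)^2*(l^3 + 3*l^2 - 16*l - 48) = (l - 5)^2*(l - 4)*(l^2 + 7*l + 12) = (l - 5)^2*(l - 4)*(l + 3)*(l + 4)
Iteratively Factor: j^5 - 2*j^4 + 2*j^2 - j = (j)*(j^4 - 2*j^3 + 2*j - 1) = j*(j + 1)*(j^3 - 3*j^2 + 3*j - 1) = j*(j - 1)*(j + 1)*(j^2 - 2*j + 1) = j*(j - 1)^2*(j + 1)*(j - 1)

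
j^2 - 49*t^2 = (j - 7*t)*(j + 7*t)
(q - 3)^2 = q^2 - 6*q + 9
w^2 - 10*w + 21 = (w - 7)*(w - 3)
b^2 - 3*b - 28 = (b - 7)*(b + 4)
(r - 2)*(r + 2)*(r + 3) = r^3 + 3*r^2 - 4*r - 12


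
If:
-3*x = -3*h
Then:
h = x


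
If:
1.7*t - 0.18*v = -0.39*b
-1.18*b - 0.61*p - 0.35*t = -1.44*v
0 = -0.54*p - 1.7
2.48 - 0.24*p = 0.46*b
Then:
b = 7.03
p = -3.15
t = -1.17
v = 4.14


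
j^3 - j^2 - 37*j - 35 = (j - 7)*(j + 1)*(j + 5)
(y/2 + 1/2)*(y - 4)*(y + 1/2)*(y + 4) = y^4/2 + 3*y^3/4 - 31*y^2/4 - 12*y - 4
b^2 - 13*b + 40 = (b - 8)*(b - 5)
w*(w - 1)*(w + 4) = w^3 + 3*w^2 - 4*w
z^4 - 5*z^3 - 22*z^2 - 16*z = z*(z - 8)*(z + 1)*(z + 2)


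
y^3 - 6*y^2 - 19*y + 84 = (y - 7)*(y - 3)*(y + 4)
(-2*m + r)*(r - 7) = -2*m*r + 14*m + r^2 - 7*r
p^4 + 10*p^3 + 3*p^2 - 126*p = p*(p - 3)*(p + 6)*(p + 7)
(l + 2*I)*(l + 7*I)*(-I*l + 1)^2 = -l^4 - 11*I*l^3 + 33*l^2 + 37*I*l - 14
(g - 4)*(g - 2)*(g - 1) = g^3 - 7*g^2 + 14*g - 8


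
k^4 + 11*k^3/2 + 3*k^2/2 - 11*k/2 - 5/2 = (k - 1)*(k + 1/2)*(k + 1)*(k + 5)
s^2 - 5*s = s*(s - 5)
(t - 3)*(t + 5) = t^2 + 2*t - 15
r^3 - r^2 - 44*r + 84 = (r - 6)*(r - 2)*(r + 7)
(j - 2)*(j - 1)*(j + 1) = j^3 - 2*j^2 - j + 2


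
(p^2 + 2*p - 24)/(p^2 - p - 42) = (p - 4)/(p - 7)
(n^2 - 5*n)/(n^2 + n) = (n - 5)/(n + 1)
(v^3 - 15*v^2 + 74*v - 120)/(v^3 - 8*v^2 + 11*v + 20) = (v - 6)/(v + 1)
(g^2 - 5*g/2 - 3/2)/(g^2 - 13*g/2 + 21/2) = (2*g + 1)/(2*g - 7)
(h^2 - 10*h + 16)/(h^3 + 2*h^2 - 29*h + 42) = (h - 8)/(h^2 + 4*h - 21)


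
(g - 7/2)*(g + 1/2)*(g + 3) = g^3 - 43*g/4 - 21/4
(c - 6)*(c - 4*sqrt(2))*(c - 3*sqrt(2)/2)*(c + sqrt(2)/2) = c^4 - 5*sqrt(2)*c^3 - 6*c^3 + 13*c^2/2 + 30*sqrt(2)*c^2 - 39*c + 6*sqrt(2)*c - 36*sqrt(2)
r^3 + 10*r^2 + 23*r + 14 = (r + 1)*(r + 2)*(r + 7)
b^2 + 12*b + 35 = (b + 5)*(b + 7)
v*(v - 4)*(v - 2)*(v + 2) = v^4 - 4*v^3 - 4*v^2 + 16*v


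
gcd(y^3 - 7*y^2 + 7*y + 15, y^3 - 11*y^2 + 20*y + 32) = y + 1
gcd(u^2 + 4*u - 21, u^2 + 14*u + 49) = u + 7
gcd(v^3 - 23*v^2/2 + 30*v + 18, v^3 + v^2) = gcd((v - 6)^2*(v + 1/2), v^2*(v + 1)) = 1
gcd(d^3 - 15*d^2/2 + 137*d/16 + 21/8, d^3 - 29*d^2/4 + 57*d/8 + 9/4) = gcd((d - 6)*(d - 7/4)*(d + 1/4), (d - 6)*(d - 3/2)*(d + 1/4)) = d^2 - 23*d/4 - 3/2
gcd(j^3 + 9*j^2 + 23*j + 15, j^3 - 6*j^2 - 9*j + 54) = j + 3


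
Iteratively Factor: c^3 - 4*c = (c + 2)*(c^2 - 2*c) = (c - 2)*(c + 2)*(c)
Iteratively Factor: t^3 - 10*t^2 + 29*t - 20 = (t - 5)*(t^2 - 5*t + 4) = (t - 5)*(t - 1)*(t - 4)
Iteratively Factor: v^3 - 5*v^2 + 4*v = (v)*(v^2 - 5*v + 4) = v*(v - 1)*(v - 4)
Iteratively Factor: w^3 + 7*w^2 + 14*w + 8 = (w + 1)*(w^2 + 6*w + 8) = (w + 1)*(w + 4)*(w + 2)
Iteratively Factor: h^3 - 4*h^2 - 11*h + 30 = (h + 3)*(h^2 - 7*h + 10) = (h - 5)*(h + 3)*(h - 2)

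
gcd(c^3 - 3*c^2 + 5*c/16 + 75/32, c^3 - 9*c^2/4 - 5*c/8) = c - 5/2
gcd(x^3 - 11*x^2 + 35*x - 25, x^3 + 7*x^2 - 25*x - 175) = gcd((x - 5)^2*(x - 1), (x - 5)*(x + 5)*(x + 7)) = x - 5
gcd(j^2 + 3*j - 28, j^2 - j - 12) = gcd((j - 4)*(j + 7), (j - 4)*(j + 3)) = j - 4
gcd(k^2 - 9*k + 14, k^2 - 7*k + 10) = k - 2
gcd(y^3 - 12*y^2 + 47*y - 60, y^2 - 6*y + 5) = y - 5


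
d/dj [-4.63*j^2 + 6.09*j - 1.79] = 6.09 - 9.26*j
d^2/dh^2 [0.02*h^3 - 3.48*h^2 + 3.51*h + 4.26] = 0.12*h - 6.96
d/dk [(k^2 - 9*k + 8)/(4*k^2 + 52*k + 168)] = (11*k^2 + 34*k - 241)/(2*(k^4 + 26*k^3 + 253*k^2 + 1092*k + 1764))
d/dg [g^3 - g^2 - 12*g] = 3*g^2 - 2*g - 12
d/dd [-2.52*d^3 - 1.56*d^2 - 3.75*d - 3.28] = -7.56*d^2 - 3.12*d - 3.75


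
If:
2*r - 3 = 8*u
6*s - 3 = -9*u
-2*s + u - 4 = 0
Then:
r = 13/2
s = -11/8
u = 5/4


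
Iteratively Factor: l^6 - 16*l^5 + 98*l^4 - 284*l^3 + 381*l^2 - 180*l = (l)*(l^5 - 16*l^4 + 98*l^3 - 284*l^2 + 381*l - 180) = l*(l - 1)*(l^4 - 15*l^3 + 83*l^2 - 201*l + 180) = l*(l - 4)*(l - 1)*(l^3 - 11*l^2 + 39*l - 45) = l*(l - 4)*(l - 3)*(l - 1)*(l^2 - 8*l + 15) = l*(l - 4)*(l - 3)^2*(l - 1)*(l - 5)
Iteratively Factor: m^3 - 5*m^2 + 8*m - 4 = (m - 2)*(m^2 - 3*m + 2) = (m - 2)*(m - 1)*(m - 2)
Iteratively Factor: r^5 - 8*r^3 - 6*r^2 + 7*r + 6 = (r - 1)*(r^4 + r^3 - 7*r^2 - 13*r - 6) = (r - 1)*(r + 1)*(r^3 - 7*r - 6) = (r - 1)*(r + 1)*(r + 2)*(r^2 - 2*r - 3) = (r - 1)*(r + 1)^2*(r + 2)*(r - 3)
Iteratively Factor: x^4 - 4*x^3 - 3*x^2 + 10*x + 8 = (x - 4)*(x^3 - 3*x - 2) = (x - 4)*(x - 2)*(x^2 + 2*x + 1) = (x - 4)*(x - 2)*(x + 1)*(x + 1)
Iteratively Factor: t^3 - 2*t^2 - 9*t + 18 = (t + 3)*(t^2 - 5*t + 6) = (t - 3)*(t + 3)*(t - 2)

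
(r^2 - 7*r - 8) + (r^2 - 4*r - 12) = 2*r^2 - 11*r - 20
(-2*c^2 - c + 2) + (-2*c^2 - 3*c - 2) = -4*c^2 - 4*c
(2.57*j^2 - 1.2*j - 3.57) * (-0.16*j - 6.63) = -0.4112*j^3 - 16.8471*j^2 + 8.5272*j + 23.6691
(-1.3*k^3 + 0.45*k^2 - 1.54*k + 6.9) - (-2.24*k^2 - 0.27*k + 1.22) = -1.3*k^3 + 2.69*k^2 - 1.27*k + 5.68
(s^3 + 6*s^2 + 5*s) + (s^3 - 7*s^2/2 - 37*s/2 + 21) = 2*s^3 + 5*s^2/2 - 27*s/2 + 21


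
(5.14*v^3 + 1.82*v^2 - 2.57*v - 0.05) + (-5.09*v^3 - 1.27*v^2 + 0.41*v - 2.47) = 0.0499999999999998*v^3 + 0.55*v^2 - 2.16*v - 2.52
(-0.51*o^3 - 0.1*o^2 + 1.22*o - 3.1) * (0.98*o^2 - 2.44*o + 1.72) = -0.4998*o^5 + 1.1464*o^4 + 0.5624*o^3 - 6.1868*o^2 + 9.6624*o - 5.332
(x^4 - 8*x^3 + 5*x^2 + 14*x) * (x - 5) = x^5 - 13*x^4 + 45*x^3 - 11*x^2 - 70*x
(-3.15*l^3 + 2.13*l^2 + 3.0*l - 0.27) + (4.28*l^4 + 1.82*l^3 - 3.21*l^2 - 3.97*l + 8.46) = 4.28*l^4 - 1.33*l^3 - 1.08*l^2 - 0.97*l + 8.19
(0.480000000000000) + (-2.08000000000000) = -1.60000000000000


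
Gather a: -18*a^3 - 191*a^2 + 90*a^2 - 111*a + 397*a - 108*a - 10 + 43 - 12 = -18*a^3 - 101*a^2 + 178*a + 21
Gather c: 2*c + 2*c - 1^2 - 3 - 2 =4*c - 6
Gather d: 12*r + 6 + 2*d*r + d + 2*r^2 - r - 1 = d*(2*r + 1) + 2*r^2 + 11*r + 5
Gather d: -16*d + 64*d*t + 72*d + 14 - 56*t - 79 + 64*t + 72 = d*(64*t + 56) + 8*t + 7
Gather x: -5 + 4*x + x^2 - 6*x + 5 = x^2 - 2*x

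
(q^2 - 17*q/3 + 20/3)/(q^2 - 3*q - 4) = (q - 5/3)/(q + 1)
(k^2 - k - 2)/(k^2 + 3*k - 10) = (k + 1)/(k + 5)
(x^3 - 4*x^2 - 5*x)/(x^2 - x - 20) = x*(x + 1)/(x + 4)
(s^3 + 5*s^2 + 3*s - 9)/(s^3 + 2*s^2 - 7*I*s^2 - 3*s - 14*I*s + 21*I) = (s + 3)/(s - 7*I)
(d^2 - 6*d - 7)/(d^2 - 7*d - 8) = (d - 7)/(d - 8)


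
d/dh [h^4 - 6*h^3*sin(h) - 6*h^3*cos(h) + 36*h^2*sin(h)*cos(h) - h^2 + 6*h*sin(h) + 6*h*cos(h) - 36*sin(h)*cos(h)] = -6*sqrt(2)*h^3*cos(h + pi/4) + 4*h^3 - 18*sqrt(2)*h^2*sin(h + pi/4) + 36*h^2*cos(2*h) + 36*h*sin(2*h) + 6*sqrt(2)*h*cos(h + pi/4) - 2*h + 6*sqrt(2)*sin(h + pi/4) - 36*cos(2*h)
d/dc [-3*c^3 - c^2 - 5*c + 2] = -9*c^2 - 2*c - 5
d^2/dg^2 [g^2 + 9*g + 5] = 2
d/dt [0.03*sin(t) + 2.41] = 0.03*cos(t)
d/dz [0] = 0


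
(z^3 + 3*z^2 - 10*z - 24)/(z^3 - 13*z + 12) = (z + 2)/(z - 1)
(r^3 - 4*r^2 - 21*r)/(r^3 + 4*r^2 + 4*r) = (r^2 - 4*r - 21)/(r^2 + 4*r + 4)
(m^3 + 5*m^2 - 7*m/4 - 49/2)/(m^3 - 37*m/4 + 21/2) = (2*m + 7)/(2*m - 3)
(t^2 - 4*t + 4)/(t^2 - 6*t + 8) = (t - 2)/(t - 4)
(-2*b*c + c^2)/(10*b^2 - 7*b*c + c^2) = -c/(5*b - c)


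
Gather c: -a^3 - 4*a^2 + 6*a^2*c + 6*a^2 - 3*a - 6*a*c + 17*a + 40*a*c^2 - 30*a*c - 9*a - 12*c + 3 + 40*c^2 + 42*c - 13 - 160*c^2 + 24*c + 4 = -a^3 + 2*a^2 + 5*a + c^2*(40*a - 120) + c*(6*a^2 - 36*a + 54) - 6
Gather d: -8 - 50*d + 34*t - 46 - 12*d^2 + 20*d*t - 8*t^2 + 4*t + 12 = -12*d^2 + d*(20*t - 50) - 8*t^2 + 38*t - 42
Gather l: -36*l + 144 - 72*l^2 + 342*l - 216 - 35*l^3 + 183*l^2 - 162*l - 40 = -35*l^3 + 111*l^2 + 144*l - 112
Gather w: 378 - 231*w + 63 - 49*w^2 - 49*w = -49*w^2 - 280*w + 441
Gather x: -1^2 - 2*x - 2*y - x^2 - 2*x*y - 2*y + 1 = -x^2 + x*(-2*y - 2) - 4*y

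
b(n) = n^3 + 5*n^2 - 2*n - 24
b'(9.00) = 331.00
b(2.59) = 21.73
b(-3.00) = 0.00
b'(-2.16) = -9.60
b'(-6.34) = 55.19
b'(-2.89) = -5.84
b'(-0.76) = -7.87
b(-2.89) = -0.60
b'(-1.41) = -10.14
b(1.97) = -0.89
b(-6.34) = -65.18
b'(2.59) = 44.02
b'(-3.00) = -5.00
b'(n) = 3*n^2 + 10*n - 2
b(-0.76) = -20.03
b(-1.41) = -14.04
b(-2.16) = -6.43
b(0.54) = -23.46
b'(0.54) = 4.27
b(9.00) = 1092.00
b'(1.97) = 29.34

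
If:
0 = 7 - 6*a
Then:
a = 7/6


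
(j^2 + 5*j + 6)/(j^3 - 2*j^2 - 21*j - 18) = (j + 2)/(j^2 - 5*j - 6)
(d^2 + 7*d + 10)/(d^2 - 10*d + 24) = (d^2 + 7*d + 10)/(d^2 - 10*d + 24)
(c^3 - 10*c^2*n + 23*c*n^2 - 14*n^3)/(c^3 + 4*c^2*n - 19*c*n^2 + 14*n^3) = (c - 7*n)/(c + 7*n)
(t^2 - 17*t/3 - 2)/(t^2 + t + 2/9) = 3*(t - 6)/(3*t + 2)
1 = 1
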